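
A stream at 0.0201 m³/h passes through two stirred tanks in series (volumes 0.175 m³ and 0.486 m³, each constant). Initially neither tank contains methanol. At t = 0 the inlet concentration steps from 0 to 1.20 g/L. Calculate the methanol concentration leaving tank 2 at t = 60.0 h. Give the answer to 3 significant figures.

Each tank obeys Vᵢ dCᵢ/dt = Q(Cᵢ₋₁ − Cᵢ), so τᵢ = Vᵢ/Q.
τ₁ = 0.175/0.0201 = 8.7065 h; τ₂ = 0.486/0.0201 = 24.179 h.
Tank 1: C₁ = C_in(1 − e^(−t/τ₁)). Tank 2 (τ₁ ≠ τ₂): C₂ = C_in[1 − (τ₁ e^(−t/τ₁) − τ₂ e^(−t/τ₂))/(τ₁ − τ₂)].
At t = 60.0: e^(−t/τ₁) = 0.0010165, e^(−t/τ₂) = 0.083619.
C₂ = 1.20·[1 − (8.7065·0.0010165 − 24.179·0.083619)/(-15.473)] = 1.20·0.86990 = 1.0439 g/L.

1.04 g/L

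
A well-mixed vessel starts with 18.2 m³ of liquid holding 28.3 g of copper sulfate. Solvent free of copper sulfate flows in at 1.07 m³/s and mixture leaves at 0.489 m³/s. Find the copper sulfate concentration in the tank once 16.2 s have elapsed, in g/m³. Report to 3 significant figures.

0.722 g/m³

Total volume: dV/dt = Q_in − Q_out = 0.58100 m³/s, so V(t) = 18.2 + 0.58100 t and V(16.2) = 27.612 m³.
Solute balance: dm/dt = 0 − Q_out C = −Q_out m/V(t).
Separate: dm/m = −Q_out dt/V(t) ⇒ ln(m/m₀) = −(Q_out/(Q_in−Q_out)) ln(V/V₀).
m = m₀ (V₀/V)^(Q_out/(Q_in−Q_out)) = 28.3 × (18.2/27.612)^(0.84165) = 19.926 g.
C = m/V = 19.926/27.612 = 0.72164 g/m³.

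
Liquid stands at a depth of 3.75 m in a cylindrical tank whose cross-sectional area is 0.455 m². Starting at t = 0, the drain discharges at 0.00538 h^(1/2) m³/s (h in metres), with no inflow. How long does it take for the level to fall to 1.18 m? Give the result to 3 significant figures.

A dh/dt = −Q_out = −0.00538 √h.
∫ h^(−1/2) dh = −(0.00538/A) ∫ dt, giving 2√h = 2√h₀ − (0.00538/A) t.
t = 2A(√h₀ − √h)/0.00538 = 2·0.455·(√3.75 − √1.18)/0.00538
  = 0.91000 × (1.9365 − 1.0863) / 0.00538 = 143.81 s.

144 s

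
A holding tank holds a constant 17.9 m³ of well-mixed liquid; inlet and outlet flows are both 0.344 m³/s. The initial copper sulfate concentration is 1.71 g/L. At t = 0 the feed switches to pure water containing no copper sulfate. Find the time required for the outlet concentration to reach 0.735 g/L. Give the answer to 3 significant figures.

Species balance: V dC/dt = Q(C_in − C) ⇒ τ = V/Q = 52.035 s.
C(t) = C_in + (C₀ − C_in) e^(−t/τ). Set C = 0.735 and solve for t:
e^(−t/τ) = (C − C_in)/(C₀ − C_in) = (0.735 − 0)/(1.71 − 0) = 0.42982
t = −τ ln(…) = 52.035 × 0.84438 = 43.937 s.

43.9 s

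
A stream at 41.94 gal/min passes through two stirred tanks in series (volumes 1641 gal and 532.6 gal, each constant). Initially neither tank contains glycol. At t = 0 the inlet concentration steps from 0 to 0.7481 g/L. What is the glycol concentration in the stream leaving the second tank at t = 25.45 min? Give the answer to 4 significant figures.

Each tank obeys Vᵢ dCᵢ/dt = Q(Cᵢ₋₁ − Cᵢ), so τᵢ = Vᵢ/Q.
τ₁ = 1641/41.94 = 39.1273 min; τ₂ = 532.6/41.94 = 12.6991 min.
Solving the cascade with C₁(0)=C₂(0)=0 gives C₂(t) = C_in[1 − (τ₁ e^(−t/τ₁) − τ₂ e^(−t/τ₂))/(τ₁ − τ₂)].
At t = 25.45: e^(−t/τ₁) = 0.521816, e^(−t/τ₂) = 0.134784.
C₂ = 0.7481·[1 − (39.1273·0.521816 − 12.6991·0.134784)/(26.4282)] = 0.7481·0.292211 = 0.218603 g/L.

0.2186 g/L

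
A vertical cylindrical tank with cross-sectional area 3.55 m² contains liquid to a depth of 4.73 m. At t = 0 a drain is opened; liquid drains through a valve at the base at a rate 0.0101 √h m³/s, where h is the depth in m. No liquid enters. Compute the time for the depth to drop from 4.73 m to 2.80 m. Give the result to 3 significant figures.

353 s

Mass balance (ρ constant): A dh/dt = −0.0101 √h.
This is separable: 2 d(√h)/dt = −0.0101/A, so √h = √h₀ − (0.0101/(2A)) t.
t = 2A(√h₀ − √h)/0.0101 = 2·3.55·(√4.73 − √2.80)/0.0101
  = 7.1000 × (2.1749 − 1.6733) / 0.0101 = 352.57 s.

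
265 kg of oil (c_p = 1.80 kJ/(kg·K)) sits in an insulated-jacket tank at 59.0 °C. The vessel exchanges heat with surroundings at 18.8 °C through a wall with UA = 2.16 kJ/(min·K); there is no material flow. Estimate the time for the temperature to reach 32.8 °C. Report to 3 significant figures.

Heat balance on the well-mixed liquid: M c_p dT/dt = −UA(T − T_amb).
τ = M c_p/UA = 220.83 min; T_ss = T_amb = 18.800 °C.
T(t) = T_ss + (T₀ − T_ss)e^(−t/τ); set T = 32.8:
t = −τ ln[(T − T_ss)/(T₀ − T_ss)] = −220.83 · ln(0.34826) = 232.94 min.

233 min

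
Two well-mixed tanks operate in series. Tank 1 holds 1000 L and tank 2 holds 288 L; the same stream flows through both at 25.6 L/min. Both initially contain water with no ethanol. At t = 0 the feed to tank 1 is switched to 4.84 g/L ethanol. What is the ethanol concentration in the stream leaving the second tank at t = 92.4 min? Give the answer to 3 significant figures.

Time constants: τᵢ = Vᵢ/Q for each well-mixed tank.
τ₁ = 1000/25.6 = 39.062 min; τ₂ = 288/25.6 = 11.250 min.
Solving the cascade with C₁(0)=C₂(0)=0 gives C₂(t) = C_in[1 − (τ₁ e^(−t/τ₁) − τ₂ e^(−t/τ₂))/(τ₁ − τ₂)].
At t = 92.4: e^(−t/τ₁) = 0.093908, e^(−t/τ₂) = 0.00027102.
C₂ = 4.84·[1 − (39.062·0.093908 − 11.250·0.00027102)/(27.812)] = 4.84·0.86822 = 4.2022 g/L.

4.20 g/L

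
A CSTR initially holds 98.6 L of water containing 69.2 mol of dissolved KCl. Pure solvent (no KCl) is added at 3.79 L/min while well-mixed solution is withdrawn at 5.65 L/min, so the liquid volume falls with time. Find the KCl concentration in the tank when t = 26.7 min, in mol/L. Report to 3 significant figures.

0.168 mol/L

Let m(t) be the amount of KCl. Volume: V(t) = V₀ + (Q_in − Q_out) t = 98.6 − 1.8600 t; V(26.7) = 48.938 L.
No KCl enters, so dm/dt = −Q_out · (m/V).
dm/m = −Q_out dt/(V₀ − 1.8600 t); integrating gives ln(m/m₀) = −(Q_out/(Q_in−Q_out)) ln(V/V₀).
m = m₀ (V₀/V)^(Q_out/(Q_in−Q_out)) = 69.2 × (98.6/48.938)^(-3.0376) = 8.2407 mol.
C = m/V = 8.2407/48.938 = 0.16839 mol/L.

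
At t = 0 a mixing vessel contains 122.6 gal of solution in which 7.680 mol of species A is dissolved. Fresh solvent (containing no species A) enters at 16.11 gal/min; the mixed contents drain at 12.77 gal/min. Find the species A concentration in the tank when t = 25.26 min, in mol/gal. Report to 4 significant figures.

0.005012 mol/gal

Total volume: dV/dt = Q_in − Q_out = 3.34000 gal/min, so V(t) = 122.6 + 3.34000 t and V(25.26) = 206.968 gal.
Solute balance: dm/dt = 0 − Q_out C = −Q_out m/V(t).
dm/m = −Q_out dt/(V₀ + 3.34000 t); integrating gives ln(m/m₀) = −(Q_out/(Q_in−Q_out)) ln(V/V₀).
m = m₀ (V₀/V)^(Q_out/(Q_in−Q_out)) = 7.680 × (122.6/206.968)^(3.82335) = 1.03724 mol.
C = m/V = 1.03724/206.968 = 0.00501158 mol/gal.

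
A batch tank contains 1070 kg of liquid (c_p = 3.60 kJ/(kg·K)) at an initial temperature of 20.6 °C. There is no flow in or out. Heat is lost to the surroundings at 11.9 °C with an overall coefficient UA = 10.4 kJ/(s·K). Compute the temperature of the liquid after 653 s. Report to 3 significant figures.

13.4 °C

Lumped-capacitance energy balance: M c_p dT/dt = UA(T_amb − T).
dT/dt = (T_ss − T)/τ with T_ss = T_amb = 11.900 °C, τ = M c_p/UA = 1070·3.60/10.4 = 370.38 s.
This is linear first-order; T(t) = T_ss + (T₀ − T_ss) e^(−t/τ).
T(653) = 11.900 + (8.7000)·0.17152 = 13.392 °C.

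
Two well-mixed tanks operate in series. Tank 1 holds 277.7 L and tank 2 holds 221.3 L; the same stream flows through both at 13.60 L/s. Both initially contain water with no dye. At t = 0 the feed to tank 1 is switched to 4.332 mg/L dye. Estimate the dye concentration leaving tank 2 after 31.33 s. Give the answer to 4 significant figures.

2.212 mg/L

Each tank obeys Vᵢ dCᵢ/dt = Q(Cᵢ₋₁ − Cᵢ), so τᵢ = Vᵢ/Q.
τ₁ = 277.7/13.60 = 20.4191 s; τ₂ = 221.3/13.60 = 16.2721 s.
Solving the cascade with C₁(0)=C₂(0)=0 gives C₂(t) = C_in[1 − (τ₁ e^(−t/τ₁) − τ₂ e^(−t/τ₂))/(τ₁ − τ₂)].
At t = 31.33: e^(−t/τ₁) = 0.215597, e^(−t/τ₂) = 0.145819.
C₂ = 4.332·[1 − (20.4191·0.215597 − 16.2721·0.145819)/(4.14706)] = 4.332·0.510615 = 2.21198 mg/L.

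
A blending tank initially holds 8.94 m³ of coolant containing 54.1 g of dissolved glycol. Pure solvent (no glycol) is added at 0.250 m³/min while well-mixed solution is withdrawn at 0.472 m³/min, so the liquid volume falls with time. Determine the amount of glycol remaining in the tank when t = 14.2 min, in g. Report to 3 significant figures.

21.5 g

Let m(t) be the amount of glycol. Volume: V(t) = V₀ + (Q_in − Q_out) t = 8.94 − 0.22200 t; V(14.2) = 5.7876 m³.
Species balance (pure solvent in): dm/dt = −Q_out · m/V(t).
dm/m = −Q_out dt/(V₀ − 0.22200 t); integrating gives ln(m/m₀) = −(Q_out/(Q_in−Q_out)) ln(V/V₀).
m = m₀ (V₀/V)^(Q_out/(Q_in−Q_out)) = 54.1 × (8.94/5.7876)^(-2.1261) = 21.464 g.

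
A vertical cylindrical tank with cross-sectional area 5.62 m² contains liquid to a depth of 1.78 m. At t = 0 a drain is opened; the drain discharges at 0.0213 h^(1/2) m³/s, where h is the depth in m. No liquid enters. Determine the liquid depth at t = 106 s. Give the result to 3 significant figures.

1.28 m

Accumulation of liquid (constant cross-section A): A dh/dt = −0.0213 √h.
Separate and integrate: 2(√h − √h₀) = −(0.0213/A) t.
√h = √1.78 − 0.0213·106/(2·5.62) = 1.3342 − 0.20087 = 1.1333.
h = 1.1333² = 1.2844 m.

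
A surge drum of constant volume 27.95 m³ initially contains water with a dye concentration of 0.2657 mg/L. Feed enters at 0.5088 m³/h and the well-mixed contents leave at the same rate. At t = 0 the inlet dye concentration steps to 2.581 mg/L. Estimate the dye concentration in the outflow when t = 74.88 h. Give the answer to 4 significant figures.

Species balance on the tank: V dC/dt = Q(C_in − C).
Rewrite as dC/dt + C/τ = C_in/τ, τ = V/Q = 54.9332 h.
Solution: C(t) = C_in + (C₀ − C_in) e^(−t/τ).
C(74.88) = 2.581 + (0.2657 − 2.581)·e^(−74.88/54.9332) = 2.581 + (-2.31530)·0.255864 = 1.98860 mg/L.

1.989 mg/L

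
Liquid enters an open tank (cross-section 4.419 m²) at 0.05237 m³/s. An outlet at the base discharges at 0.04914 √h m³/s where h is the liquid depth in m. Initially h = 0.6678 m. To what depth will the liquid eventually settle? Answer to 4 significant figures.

1.136 m

Level balance: A dh/dt = 0.05237 − 0.04914 √h. Setting dh/dt = 0:
Q_in = 0.04914 √h_ss ⇒ √h_ss = 0.05237/0.04914 = 1.06573.
h_ss = 1.06573² = 1.13578 m. (Since h₀ = 0.6678 m < h_ss, the level will rise toward this value.)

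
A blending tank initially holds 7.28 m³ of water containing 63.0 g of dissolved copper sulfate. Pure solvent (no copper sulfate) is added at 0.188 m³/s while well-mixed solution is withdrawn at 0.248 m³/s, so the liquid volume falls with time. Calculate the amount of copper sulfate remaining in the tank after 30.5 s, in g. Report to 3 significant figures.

19.0 g

Let m(t) be the amount of copper sulfate. Volume: V(t) = V₀ + (Q_in − Q_out) t = 7.28 − 0.060000 t; V(30.5) = 5.4500 m³.
Species balance (pure solvent in): dm/dt = −Q_out · m/V(t).
Separate: dm/m = −Q_out dt/V(t) ⇒ ln(m/m₀) = −(Q_out/(Q_in−Q_out)) ln(V/V₀).
m = m₀ (V₀/V)^(Q_out/(Q_in−Q_out)) = 63.0 × (7.28/5.4500)^(-4.1333) = 19.039 g.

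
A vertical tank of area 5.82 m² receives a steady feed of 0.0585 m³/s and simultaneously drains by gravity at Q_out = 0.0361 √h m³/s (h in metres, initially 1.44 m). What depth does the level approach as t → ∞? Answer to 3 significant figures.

2.63 m

Level balance: A dh/dt = 0.0585 − 0.0361 √h. Setting dh/dt = 0:
Q_in = 0.0361 √h_ss ⇒ √h_ss = 0.0585/0.0361 = 1.6205.
h_ss = 1.6205² = 2.6260 m. (Since h₀ = 1.44 m < h_ss, the level will rise toward this value.)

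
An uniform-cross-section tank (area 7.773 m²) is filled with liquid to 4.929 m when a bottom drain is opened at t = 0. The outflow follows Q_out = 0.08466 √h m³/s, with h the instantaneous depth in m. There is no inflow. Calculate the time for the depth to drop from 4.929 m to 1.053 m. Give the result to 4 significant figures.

Accumulation of liquid (constant cross-section A): A dh/dt = −0.08466 √h.
This is separable: 2 d(√h)/dt = −0.08466/A, so √h = √h₀ − (0.08466/(2A)) t.
t = 2A(√h₀ − √h)/0.08466 = 2·7.773·(√4.929 − √1.053)/0.08466
  = 15.5460 × (2.22014 − 1.02616) / 0.08466 = 219.248 s.

219.2 s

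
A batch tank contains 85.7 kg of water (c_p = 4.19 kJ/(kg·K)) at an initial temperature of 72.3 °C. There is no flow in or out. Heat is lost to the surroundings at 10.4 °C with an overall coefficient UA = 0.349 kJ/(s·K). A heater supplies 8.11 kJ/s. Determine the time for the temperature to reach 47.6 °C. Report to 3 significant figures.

Unsteady energy balance on the tank contents: M c_p dT/dt = −UA(T − T_amb) + Q̇.
τ = M c_p/UA = 1028.9 s; T_ss = T_amb + Q̇/UA = 10.4 + 8.11/0.349 = 33.638 °C.
T(t) = T_ss + (T₀ − T_ss)e^(−t/τ); set T = 47.6:
t = −τ ln[(T − T_ss)/(T₀ − T_ss)] = −1028.9 · ln(0.36113) = 1047.9 s.

1050 s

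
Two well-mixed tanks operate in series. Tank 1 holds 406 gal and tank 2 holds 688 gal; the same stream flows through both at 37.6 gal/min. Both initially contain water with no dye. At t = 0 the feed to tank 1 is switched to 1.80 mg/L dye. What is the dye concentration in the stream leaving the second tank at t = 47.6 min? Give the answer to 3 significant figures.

1.51 mg/L

Each tank obeys Vᵢ dCᵢ/dt = Q(Cᵢ₋₁ − Cᵢ), so τᵢ = Vᵢ/Q.
τ₁ = 406/37.6 = 10.798 min; τ₂ = 688/37.6 = 18.298 min.
Solving the cascade with C₁(0)=C₂(0)=0 gives C₂(t) = C_in[1 − (τ₁ e^(−t/τ₁) − τ₂ e^(−t/τ₂))/(τ₁ − τ₂)].
At t = 47.6: e^(−t/τ₁) = 0.012176, e^(−t/τ₂) = 0.074170.
C₂ = 1.80·[1 − (10.798·0.012176 − 18.298·0.074170)/(-7.5000)] = 1.80·0.83658 = 1.5058 mg/L.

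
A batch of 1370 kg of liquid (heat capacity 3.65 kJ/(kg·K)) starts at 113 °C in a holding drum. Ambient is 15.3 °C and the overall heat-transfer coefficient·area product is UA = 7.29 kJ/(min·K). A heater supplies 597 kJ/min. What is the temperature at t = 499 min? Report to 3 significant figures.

105 °C

Lumped-capacitance energy balance: M c_p dT/dt = UA(T_amb − T) + Q̇.
dT/dt = (T_ss − T)/τ with T_ss = T_amb + Q̇/UA = 15.3 + 597/7.29 = 97.193 °C, τ = M c_p/UA = 1370·3.65/7.29 = 685.94 min.
T approaches T_ss exponentially: T(t) = T_ss + (T₀ − T_ss) e^(−t/τ).
T(499) = 97.193 + (15.807)·0.48313 = 104.83 °C.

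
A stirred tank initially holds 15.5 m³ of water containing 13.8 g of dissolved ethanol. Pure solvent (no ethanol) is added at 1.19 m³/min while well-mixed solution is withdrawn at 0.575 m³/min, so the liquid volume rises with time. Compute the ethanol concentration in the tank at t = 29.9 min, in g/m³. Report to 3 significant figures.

Total volume: dV/dt = Q_in − Q_out = 0.61500 m³/min, so V(t) = 15.5 + 0.61500 t and V(29.9) = 33.889 m³.
No ethanol enters, so dm/dt = −Q_out · (m/V).
Separate: dm/m = −Q_out dt/V(t) ⇒ ln(m/m₀) = −(Q_out/(Q_in−Q_out)) ln(V/V₀).
m = m₀ (V₀/V)^(Q_out/(Q_in−Q_out)) = 13.8 × (15.5/33.889)^(0.93496) = 6.6413 g.
C = m/V = 6.6413/33.889 = 0.19598 g/m³.

0.196 g/m³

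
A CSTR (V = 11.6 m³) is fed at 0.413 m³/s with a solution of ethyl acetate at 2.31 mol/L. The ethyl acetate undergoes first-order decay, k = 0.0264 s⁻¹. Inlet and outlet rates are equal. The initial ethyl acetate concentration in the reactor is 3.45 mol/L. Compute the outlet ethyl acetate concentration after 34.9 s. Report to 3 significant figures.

1.57 mol/L

Species balance: V dC/dt = Q C_in − Q C − k V C.
This is linear with rate a = Q/V + k = 0.062003 s⁻¹.
C_ss = Q C_in/(Q + kV) = 1.3264 mol/L; C(t) = C_ss + (C₀ − C_ss) e^(−a t).
C(34.9) = 1.3264 + (2.1236)·e^(−0.062003·34.9) = 1.3264 + (2.1236)·0.11487 = 1.5704 mol/L.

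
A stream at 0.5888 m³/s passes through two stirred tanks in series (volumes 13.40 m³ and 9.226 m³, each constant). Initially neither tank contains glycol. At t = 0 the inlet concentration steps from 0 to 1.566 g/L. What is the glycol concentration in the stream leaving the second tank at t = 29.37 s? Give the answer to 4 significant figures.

0.7140 g/L

Time constants: τᵢ = Vᵢ/Q for each well-mixed tank.
τ₁ = 13.40/0.5888 = 22.7582 s; τ₂ = 9.226/0.5888 = 15.6692 s.
Solving the cascade with C₁(0)=C₂(0)=0 gives C₂(t) = C_in[1 − (τ₁ e^(−t/τ₁) − τ₂ e^(−t/τ₂))/(τ₁ − τ₂)].
At t = 29.37: e^(−t/τ₁) = 0.275126, e^(−t/τ₂) = 0.153450.
C₂ = 1.566·[1 − (22.7582·0.275126 − 15.6692·0.153450)/(7.08899)] = 1.566·0.455927 = 0.713982 g/L.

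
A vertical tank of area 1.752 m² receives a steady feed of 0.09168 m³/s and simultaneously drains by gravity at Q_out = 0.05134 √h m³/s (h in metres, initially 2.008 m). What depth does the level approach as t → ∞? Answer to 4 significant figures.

3.189 m

Unsteady balance on liquid volume: A dh/dt = Q_in − 0.05134 √h. At steady state dh/dt = 0:
Q_in = 0.05134 √h_ss ⇒ √h_ss = 0.09168/0.05134 = 1.78574.
h_ss = 1.78574² = 3.18887 m. (Since h₀ = 2.008 m < h_ss, the level will rise toward this value.)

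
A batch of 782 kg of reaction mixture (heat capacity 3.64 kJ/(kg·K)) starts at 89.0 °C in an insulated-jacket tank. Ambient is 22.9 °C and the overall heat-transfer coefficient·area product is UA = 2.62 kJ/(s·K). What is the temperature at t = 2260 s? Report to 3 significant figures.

31.2 °C

Energy balance: M c_p dT/dt = −UA(T − T_amb).
dT/dt = (T_ss − T)/τ with T_ss = T_amb = 22.900 °C, τ = M c_p/UA = 782·3.64/2.62 = 1086.4 s.
Solution: T(t) = T_ss + (T₀ − T_ss) e^(−t/τ).
T(2260) = 22.900 + (66.100)·0.12491 = 31.156 °C.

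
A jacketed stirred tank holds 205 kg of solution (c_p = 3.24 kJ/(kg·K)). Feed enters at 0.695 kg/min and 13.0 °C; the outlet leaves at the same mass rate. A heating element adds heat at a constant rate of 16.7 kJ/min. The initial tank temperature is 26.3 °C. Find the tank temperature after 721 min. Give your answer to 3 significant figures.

First-law balance (no shaft work): M c_p dT/dt = ṁ c_p (T_in − T) + 16.7.
Rearrange: dT/dt = (T_ss − T)/τ with τ = M/ṁ = 294.96 min and T_ss = T_in + Q̇/(ṁ c_p) = 20.416 °C.
Integrating: T(t) = T_ss + (T₀ − T_ss) e^(−t/τ).
T(721) = 20.416 + (5.8837)·e^(−721/294.96) = 20.416 + (5.8837)·0.086781 = 20.927 °C.

20.9 °C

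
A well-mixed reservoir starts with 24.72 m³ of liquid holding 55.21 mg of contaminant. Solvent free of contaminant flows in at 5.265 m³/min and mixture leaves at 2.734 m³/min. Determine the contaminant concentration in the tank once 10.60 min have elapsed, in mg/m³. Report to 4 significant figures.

Total volume: dV/dt = Q_in − Q_out = 2.53100 m³/min, so V(t) = 24.72 + 2.53100 t and V(10.60) = 51.5486 m³.
Solute balance: dm/dt = 0 − Q_out C = −Q_out m/V(t).
dm/m = −Q_out dt/(V₀ + 2.53100 t); integrating gives ln(m/m₀) = −(Q_out/(Q_in−Q_out)) ln(V/V₀).
m = m₀ (V₀/V)^(Q_out/(Q_in−Q_out)) = 55.21 × (24.72/51.5486)^(1.08021) = 24.9603 mg.
C = m/V = 24.9603/51.5486 = 0.484210 mg/m³.

0.4842 mg/m³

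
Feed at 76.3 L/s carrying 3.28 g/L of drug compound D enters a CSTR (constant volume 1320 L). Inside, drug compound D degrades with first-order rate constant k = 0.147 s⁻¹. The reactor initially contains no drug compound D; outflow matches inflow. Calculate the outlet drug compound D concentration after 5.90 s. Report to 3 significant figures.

Accumulation = in − out − consumed: V dC/dt = Q C_in − Q C − k V C.
This is linear with rate a = Q/V + k = 0.20480 s⁻¹.
C_ss = Q C_in/(Q + kV) = 0.92574 g/L; C(t) = C_ss + (C₀ − C_ss) e^(−a t).
C(5.90) = 0.92574 + (-0.92574)·e^(−0.20480·5.90) = 0.92574 + (-0.92574)·0.29869 = 0.64923 g/L.

0.649 g/L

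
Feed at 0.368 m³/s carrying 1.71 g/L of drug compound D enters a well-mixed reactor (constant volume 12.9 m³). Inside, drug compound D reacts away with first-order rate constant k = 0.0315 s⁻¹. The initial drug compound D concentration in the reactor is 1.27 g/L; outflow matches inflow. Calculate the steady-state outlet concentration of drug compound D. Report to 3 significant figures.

V dC/dt = Q(C_in − C) − k V C.
At steady state: 0 = Q C_in − (Q + kV) C_ss, so C_ss = Q C_in/(Q + kV).
C_ss = 0.368·1.71/(0.368 + 0.0315·12.9) = 0.62928/0.77435 = 0.81266 g/L.

0.813 g/L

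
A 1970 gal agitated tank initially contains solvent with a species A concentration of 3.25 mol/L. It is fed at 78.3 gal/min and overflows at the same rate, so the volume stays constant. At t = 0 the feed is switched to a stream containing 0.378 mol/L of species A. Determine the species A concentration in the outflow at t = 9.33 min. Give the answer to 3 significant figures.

Mass balance on the solute (V constant): V dC/dt = Q(C_in − C).
Time constant τ = V/Q = 1970/78.3 = 25.160 min.
Integrating: C(t) = C_in + (C₀ − C_in) e^(−t/τ).
C(9.33) = 0.378 + (3.25 − 0.378)·e^(−9.33/25.160) = 0.378 + (2.8720)·0.69016 = 2.3601 mol/L.

2.36 mol/L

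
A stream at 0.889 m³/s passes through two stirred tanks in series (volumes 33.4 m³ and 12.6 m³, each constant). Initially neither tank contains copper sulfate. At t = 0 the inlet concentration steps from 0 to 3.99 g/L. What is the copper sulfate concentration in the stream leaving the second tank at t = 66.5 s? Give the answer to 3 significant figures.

2.92 g/L

Time constants: τᵢ = Vᵢ/Q for each well-mixed tank.
τ₁ = 33.4/0.889 = 37.570 s; τ₂ = 12.6/0.889 = 14.173 s.
Solving the cascade with C₁(0)=C₂(0)=0 gives C₂(t) = C_in[1 − (τ₁ e^(−t/τ₁) − τ₂ e^(−t/τ₂))/(τ₁ − τ₂)].
At t = 66.5: e^(−t/τ₁) = 0.17033, e^(−t/τ₂) = 0.0091688.
C₂ = 3.99·[1 − (37.570·0.17033 − 14.173·0.0091688)/(23.397)] = 3.99·0.73204 = 2.9209 g/L.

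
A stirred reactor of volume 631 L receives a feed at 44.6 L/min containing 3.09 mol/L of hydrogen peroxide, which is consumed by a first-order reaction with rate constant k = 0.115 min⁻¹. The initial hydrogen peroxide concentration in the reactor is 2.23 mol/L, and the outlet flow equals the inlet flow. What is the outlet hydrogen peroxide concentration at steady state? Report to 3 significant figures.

Species balance: V dC/dt = Q C_in − Q C − k V C.
Steady state (dC/dt = 0): C_ss = Q C_in/(Q + kV) = C_in/(1 + kV/Q).
C_ss = 44.6·3.09/(44.6 + 0.115·631) = 137.81/117.16 = 1.1762 mol/L.

1.18 mol/L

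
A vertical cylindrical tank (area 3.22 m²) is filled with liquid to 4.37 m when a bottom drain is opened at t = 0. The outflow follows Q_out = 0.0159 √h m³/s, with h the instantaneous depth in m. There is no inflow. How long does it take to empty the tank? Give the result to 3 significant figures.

847 s

With no inflow, A dh/dt = −0.0159 √h.
This is separable: 2 d(√h)/dt = −0.0159/A, so √h = √h₀ − (0.0159/(2A)) t.
Set h = 0: 2√h₀ = (0.0159/A) t_empty ⇒ t_empty = 2A√h₀/0.0159.
t_empty = 2·3.22·√4.37/0.0159 = 6.4400·2.0905/0.0159 = 846.70 s.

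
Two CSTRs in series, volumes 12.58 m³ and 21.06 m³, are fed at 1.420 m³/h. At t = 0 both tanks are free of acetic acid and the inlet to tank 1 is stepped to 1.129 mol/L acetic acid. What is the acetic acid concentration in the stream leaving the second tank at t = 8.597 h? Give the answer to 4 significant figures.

0.1932 mol/L

Species balance on tank i: dCᵢ/dt = (Cᵢ₋₁ − Cᵢ)/τᵢ with τᵢ = Vᵢ/Q.
τ₁ = 12.58/1.420 = 8.85915 h; τ₂ = 21.06/1.420 = 14.8310 h.
Tank 1: C₁ = C_in(1 − e^(−t/τ₁)). Tank 2 (τ₁ ≠ τ₂): C₂ = C_in[1 − (τ₁ e^(−t/τ₁) − τ₂ e^(−t/τ₂))/(τ₁ − τ₂)].
At t = 8.597: e^(−t/τ₁) = 0.378928, e^(−t/τ₂) = 0.560086.
C₂ = 1.129·[1 − (8.85915·0.378928 − 14.8310·0.560086)/(-5.97183)] = 1.129·0.171168 = 0.193249 mol/L.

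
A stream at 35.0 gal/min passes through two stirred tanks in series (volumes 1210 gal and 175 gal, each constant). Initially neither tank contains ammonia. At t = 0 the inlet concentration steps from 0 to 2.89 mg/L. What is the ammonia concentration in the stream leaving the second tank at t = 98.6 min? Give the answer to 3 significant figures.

Time constants: τᵢ = Vᵢ/Q for each well-mixed tank.
τ₁ = 1210/35.0 = 34.571 min; τ₂ = 175/35.0 = 5.0000 min.
Tank 1: C₁ = C_in(1 − e^(−t/τ₁)). Tank 2 (τ₁ ≠ τ₂): C₂ = C_in[1 − (τ₁ e^(−t/τ₁) − τ₂ e^(−t/τ₂))/(τ₁ − τ₂)].
At t = 98.6: e^(−t/τ₁) = 0.057725, e^(−t/τ₂) = 2.7272e-09.
C₂ = 2.89·[1 − (34.571·0.057725 − 5.0000·2.7272e-09)/(29.571)] = 2.89·0.93251 = 2.6950 mg/L.

2.69 mg/L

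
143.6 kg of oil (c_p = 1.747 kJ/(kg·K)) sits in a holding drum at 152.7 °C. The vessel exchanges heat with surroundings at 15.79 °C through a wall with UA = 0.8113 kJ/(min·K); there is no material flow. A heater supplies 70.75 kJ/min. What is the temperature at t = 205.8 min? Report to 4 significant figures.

First-law balance (no shaft work): M c_p dT/dt = −UA(T − T_amb) + Q̇.
dT/dt = (T_ss − T)/τ with T_ss = T_amb + Q̇/UA = 15.79 + 70.75/0.8113 = 102.996 °C, τ = M c_p/UA = 143.6·1.747/0.8113 = 309.219 min.
Solution: T(t) = T_ss + (T₀ − T_ss) e^(−t/τ).
T(205.8) = 102.996 + (49.7043)·0.513992 = 128.543 °C.

128.5 °C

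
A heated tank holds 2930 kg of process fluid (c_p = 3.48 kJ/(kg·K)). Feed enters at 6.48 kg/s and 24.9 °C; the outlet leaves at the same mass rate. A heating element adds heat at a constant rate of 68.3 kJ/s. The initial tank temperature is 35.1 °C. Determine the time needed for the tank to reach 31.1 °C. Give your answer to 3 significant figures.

369 s

M c_p dT/dt = ṁ c_p (T_in − T) + Q̇.
τ = M/ṁ = 452.16 s; T_ss = T_in + Q̇/(ṁ c_p) = 27.929 °C.
T(t) = T_ss + (T₀ − T_ss) e^(−t/τ). Set T = 31.1:
e^(−t/τ) = (31.1 − 27.929)/(35.1 − 27.929) = 0.44222
t = −452.16 · ln(0.44222) = 368.94 s.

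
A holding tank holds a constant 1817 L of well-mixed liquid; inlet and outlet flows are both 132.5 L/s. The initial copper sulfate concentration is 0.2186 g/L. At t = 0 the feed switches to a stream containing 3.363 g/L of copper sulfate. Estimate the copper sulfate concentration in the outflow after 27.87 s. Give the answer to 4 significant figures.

Species balance on the tank: V dC/dt = Q(C_in − C).
Rewrite as dC/dt + C/τ = C_in/τ, τ = V/Q = 13.7132 s.
This is linear first-order; C(t) = C_in + (C₀ − C_in) e^(−t/τ).
C(27.87) = 3.363 + (0.2186 − 3.363)·e^(−27.87/13.7132) = 3.363 + (-3.14440)·0.131028 = 2.95100 g/L.

2.951 g/L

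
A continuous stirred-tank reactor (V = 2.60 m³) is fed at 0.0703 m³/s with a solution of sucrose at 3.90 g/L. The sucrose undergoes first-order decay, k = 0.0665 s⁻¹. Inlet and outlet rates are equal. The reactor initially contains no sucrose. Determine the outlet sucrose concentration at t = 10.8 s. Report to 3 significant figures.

0.717 g/L

Accumulation = in − out − consumed: V dC/dt = Q C_in − Q C − k V C.
dC/dt = (Q/V) C_in − (Q/V + k) C; effective rate a = Q/V + k = 0.027038 + 0.0665 = 0.093538 s⁻¹.
C_ss = Q C_in/(Q + kV) = 1.1273 g/L; C(t) = C_ss + (C₀ − C_ss) e^(−a t).
C(10.8) = 1.1273 + (-1.1273)·e^(−0.093538·10.8) = 1.1273 + (-1.1273)·0.36414 = 0.71683 g/L.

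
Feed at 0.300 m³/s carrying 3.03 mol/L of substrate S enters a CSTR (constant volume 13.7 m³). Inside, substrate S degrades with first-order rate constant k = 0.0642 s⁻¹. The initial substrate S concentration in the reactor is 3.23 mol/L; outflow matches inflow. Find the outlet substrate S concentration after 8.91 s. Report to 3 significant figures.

V dC/dt = Q(C_in − C) − k V C.
This is linear with rate a = Q/V + k = 0.086098 s⁻¹.
C_ss = Q C_in/(Q + kV) = 0.77064 mol/L; C(t) = C_ss + (C₀ − C_ss) e^(−a t).
C(8.91) = 0.77064 + (2.4594)·e^(−0.086098·8.91) = 0.77064 + (2.4594)·0.46434 = 1.9126 mol/L.

1.91 mol/L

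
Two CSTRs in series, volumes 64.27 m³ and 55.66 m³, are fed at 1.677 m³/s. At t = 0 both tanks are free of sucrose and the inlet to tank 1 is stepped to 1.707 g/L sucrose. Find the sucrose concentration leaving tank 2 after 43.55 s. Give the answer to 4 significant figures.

0.5881 g/L

Time constants: τᵢ = Vᵢ/Q for each well-mixed tank.
τ₁ = 64.27/1.677 = 38.3244 s; τ₂ = 55.66/1.677 = 33.1902 s.
Tank 1: C₁ = C_in(1 − e^(−t/τ₁)). Tank 2 (τ₁ ≠ τ₂): C₂ = C_in[1 − (τ₁ e^(−t/τ₁) − τ₂ e^(−t/τ₂))/(τ₁ − τ₂)].
At t = 43.55: e^(−t/τ₁) = 0.320988, e^(−t/τ₂) = 0.269245.
C₂ = 1.707·[1 − (38.3244·0.320988 − 33.1902·0.269245)/(5.13417)] = 1.707·0.344517 = 0.588090 g/L.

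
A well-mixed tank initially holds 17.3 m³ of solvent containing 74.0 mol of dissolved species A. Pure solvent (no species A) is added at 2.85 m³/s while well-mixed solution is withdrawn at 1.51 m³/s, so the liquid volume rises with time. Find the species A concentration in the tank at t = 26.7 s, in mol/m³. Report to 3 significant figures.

Total volume: dV/dt = Q_in − Q_out = 1.3400 m³/s, so V(t) = 17.3 + 1.3400 t and V(26.7) = 53.078 m³.
Solute balance: dm/dt = 0 − Q_out C = −Q_out m/V(t).
Separate: dm/m = −Q_out dt/V(t) ⇒ ln(m/m₀) = −(Q_out/(Q_in−Q_out)) ln(V/V₀).
m = m₀ (V₀/V)^(Q_out/(Q_in−Q_out)) = 74.0 × (17.3/53.078)^(1.1269) = 20.922 mol.
C = m/V = 20.922/53.078 = 0.39417 mol/m³.

0.394 mol/m³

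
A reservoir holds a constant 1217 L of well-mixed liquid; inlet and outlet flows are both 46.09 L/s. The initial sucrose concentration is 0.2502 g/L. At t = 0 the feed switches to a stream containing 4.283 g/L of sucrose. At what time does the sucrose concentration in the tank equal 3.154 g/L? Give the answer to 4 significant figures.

33.62 s

Accumulation = in − out for the solute gives V dC/dt = Q(C_in − C), so τ = V/Q = 26.4049 s.
C(t) = C_in + (C₀ − C_in) e^(−t/τ). Set C = 3.154 and solve for t:
e^(−t/τ) = (C − C_in)/(C₀ − C_in) = (3.154 − 4.283)/(0.2502 − 4.283) = 0.279954
t = −τ ln(…) = 26.4049 × 1.27313 = 33.6168 s.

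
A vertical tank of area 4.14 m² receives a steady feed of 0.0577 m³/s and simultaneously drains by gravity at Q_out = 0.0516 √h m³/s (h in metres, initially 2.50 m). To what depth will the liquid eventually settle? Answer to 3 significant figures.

1.25 m

Volume balance on the tank: A dh/dt = Q_in − 0.0516 √h. At steady state dh/dt = 0:
Q_in = 0.0516 √h_ss ⇒ √h_ss = 0.0577/0.0516 = 1.1182.
h_ss = 1.1182² = 1.2504 m. (Since h₀ = 2.50 m > h_ss, the level will fall toward this value.)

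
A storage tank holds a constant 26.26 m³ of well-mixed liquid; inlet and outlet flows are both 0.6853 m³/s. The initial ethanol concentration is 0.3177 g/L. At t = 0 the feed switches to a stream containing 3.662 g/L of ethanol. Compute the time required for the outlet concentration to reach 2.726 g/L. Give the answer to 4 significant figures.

48.80 s

Species balance on the tank: V dC/dt = Q(C_in − C), so τ = V/Q = 38.3190 s.
C(t) = C_in + (C₀ − C_in) e^(−t/τ). Set C = 2.726 and solve for t:
e^(−t/τ) = (C − C_in)/(C₀ − C_in) = (2.726 − 3.662)/(0.3177 − 3.662) = 0.279879
t = −τ ln(…) = 38.3190 × 1.27340 = 48.7953 s.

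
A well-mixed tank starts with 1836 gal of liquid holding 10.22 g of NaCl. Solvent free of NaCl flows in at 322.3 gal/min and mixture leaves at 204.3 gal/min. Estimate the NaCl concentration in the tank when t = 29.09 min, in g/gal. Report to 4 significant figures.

0.0003127 g/gal

Total volume: dV/dt = Q_in − Q_out = 118.000 gal/min, so V(t) = 1836 + 118.000 t and V(29.09) = 5268.62 gal.
No NaCl enters, so dm/dt = −Q_out · (m/V).
dm/m = −Q_out dt/(V₀ + 118.000 t); integrating gives ln(m/m₀) = −(Q_out/(Q_in−Q_out)) ln(V/V₀).
m = m₀ (V₀/V)^(Q_out/(Q_in−Q_out)) = 10.22 × (1836/5268.62)^(1.73136) = 1.64738 g.
C = m/V = 1.64738/5268.62 = 0.000312678 g/gal.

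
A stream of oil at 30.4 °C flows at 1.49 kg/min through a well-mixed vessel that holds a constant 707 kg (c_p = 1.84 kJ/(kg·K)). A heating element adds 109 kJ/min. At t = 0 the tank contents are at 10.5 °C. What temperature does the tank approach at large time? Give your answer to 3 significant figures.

70.2 °C

Energy balance: M c_p dT/dt = ṁ c_p (T_in − T) + 109.
At steady state dT/dt = 0 ⇒ T_ss = T_in + Q̇/(ṁ c_p) = 30.4 + 109/(1.49·1.84) = 70.158 °C.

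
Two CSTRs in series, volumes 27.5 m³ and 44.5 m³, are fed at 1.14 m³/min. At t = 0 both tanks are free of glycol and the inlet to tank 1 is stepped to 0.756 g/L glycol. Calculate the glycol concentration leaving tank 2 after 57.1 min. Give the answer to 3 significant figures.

0.412 g/L

Time constants: τᵢ = Vᵢ/Q for each well-mixed tank.
τ₁ = 27.5/1.14 = 24.123 min; τ₂ = 44.5/1.14 = 39.035 min.
Solving the cascade with C₁(0)=C₂(0)=0 gives C₂(t) = C_in[1 − (τ₁ e^(−t/τ₁) − τ₂ e^(−t/τ₂))/(τ₁ − τ₂)].
At t = 57.1: e^(−t/τ₁) = 0.093756, e^(−t/τ₂) = 0.23159.
C₂ = 0.756·[1 − (24.123·0.093756 − 39.035·0.23159)/(-14.912)] = 0.756·0.54544 = 0.41236 g/L.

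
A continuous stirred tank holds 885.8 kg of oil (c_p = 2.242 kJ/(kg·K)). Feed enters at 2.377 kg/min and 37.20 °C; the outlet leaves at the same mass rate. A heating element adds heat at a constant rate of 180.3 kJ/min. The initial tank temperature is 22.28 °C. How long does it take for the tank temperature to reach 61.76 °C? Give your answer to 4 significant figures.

Heat balance on the well-mixed liquid: M c_p dT/dt = ṁ c_p (T_in − T) + 180.3.
τ = M/ṁ = 372.655 min; T_ss = T_in + Q̇/(ṁ c_p) = 71.0323 °C.
T(t) = T_ss + (T₀ − T_ss) e^(−t/τ). Set T = 61.76:
e^(−t/τ) = (61.76 − 71.0323)/(22.28 − 71.0323) = 0.190191
t = −372.655 · ln(0.190191) = 618.504 min.

618.5 min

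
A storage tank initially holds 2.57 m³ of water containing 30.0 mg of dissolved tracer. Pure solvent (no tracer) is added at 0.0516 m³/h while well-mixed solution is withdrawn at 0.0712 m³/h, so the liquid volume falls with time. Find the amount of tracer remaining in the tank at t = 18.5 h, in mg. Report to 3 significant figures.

17.3 mg

Let m(t) be the amount of tracer. Volume: V(t) = V₀ + (Q_in − Q_out) t = 2.57 − 0.019600 t; V(18.5) = 2.2074 m³.
Solute balance: dm/dt = 0 − Q_out C = −Q_out m/V(t).
Separate: dm/m = −Q_out dt/V(t) ⇒ ln(m/m₀) = −(Q_out/(Q_in−Q_out)) ln(V/V₀).
m = m₀ (V₀/V)^(Q_out/(Q_in−Q_out)) = 30.0 × (2.57/2.2074)^(-3.6327) = 17.265 mg.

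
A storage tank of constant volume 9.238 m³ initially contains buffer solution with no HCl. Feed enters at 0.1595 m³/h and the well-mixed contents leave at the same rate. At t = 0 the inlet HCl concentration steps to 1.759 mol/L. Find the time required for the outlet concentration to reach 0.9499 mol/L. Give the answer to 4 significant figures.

44.98 h

Species balance on the tank: V dC/dt = Q(C_in − C), so τ = V/Q = 57.9185 h.
C(t) = C_in + (C₀ − C_in) e^(−t/τ). Set C = 0.9499 and solve for t:
e^(−t/τ) = (C − C_in)/(C₀ − C_in) = (0.9499 − 1.759)/(0 − 1.759) = 0.459977
t = −τ ln(…) = 57.9185 × 0.776578 = 44.9782 h.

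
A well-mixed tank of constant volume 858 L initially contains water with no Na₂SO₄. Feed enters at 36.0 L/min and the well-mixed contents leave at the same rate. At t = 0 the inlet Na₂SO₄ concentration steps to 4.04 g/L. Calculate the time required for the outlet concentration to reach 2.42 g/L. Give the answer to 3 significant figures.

Species balance: V dC/dt = Q(C_in − C) ⇒ τ = V/Q = 23.833 min.
C(t) = C_in + (C₀ − C_in) e^(−t/τ). Set C = 2.42 and solve for t:
e^(−t/τ) = (C − C_in)/(C₀ − C_in) = (2.42 − 4.04)/(0 − 4.04) = 0.40099
t = −τ ln(…) = 23.833 × 0.91382 = 21.779 min.

21.8 min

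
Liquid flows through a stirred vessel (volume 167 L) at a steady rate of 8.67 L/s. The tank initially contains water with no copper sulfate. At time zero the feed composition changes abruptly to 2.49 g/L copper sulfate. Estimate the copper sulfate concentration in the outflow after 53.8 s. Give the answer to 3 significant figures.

Transient balance on the dissolved component: V dC/dt = Q(C_in − C).
Time constant τ = V/Q = 167/8.67 = 19.262 s.
C approaches C_in exponentially: C(t) = C_in + (C₀ − C_in) e^(−t/τ).
C(53.8) = 2.49 + (0 − 2.49)·e^(−53.8/19.262) = 2.49 + (-2.4900)·0.061232 = 2.3375 g/L.

2.34 g/L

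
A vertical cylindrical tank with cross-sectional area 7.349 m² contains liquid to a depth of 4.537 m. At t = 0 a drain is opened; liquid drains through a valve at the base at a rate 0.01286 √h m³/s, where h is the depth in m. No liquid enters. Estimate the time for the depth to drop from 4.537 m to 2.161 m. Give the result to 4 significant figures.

Accumulation of liquid (constant cross-section A): A dh/dt = −0.01286 √h.
∫ h^(−1/2) dh = −(0.01286/A) ∫ dt, giving 2√h = 2√h₀ − (0.01286/A) t.
t = 2A(√h₀ − √h)/0.01286 = 2·7.349·(√4.537 − √2.161)/0.01286
  = 14.6980 × (2.13002 − 1.47003) / 0.01286 = 754.318 s.

754.3 s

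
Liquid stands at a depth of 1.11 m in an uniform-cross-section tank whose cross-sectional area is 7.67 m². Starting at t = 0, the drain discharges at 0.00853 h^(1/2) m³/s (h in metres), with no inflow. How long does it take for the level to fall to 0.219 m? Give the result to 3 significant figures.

1050 s

A dh/dt = −Q_out = −0.00853 √h.
∫ h^(−1/2) dh = −(0.00853/A) ∫ dt, giving 2√h = 2√h₀ − (0.00853/A) t.
t = 2A(√h₀ − √h)/0.00853 = 2·7.67·(√1.11 − √0.219)/0.00853
  = 15.340 × (1.0536 − 0.46797) / 0.00853 = 1053.1 s.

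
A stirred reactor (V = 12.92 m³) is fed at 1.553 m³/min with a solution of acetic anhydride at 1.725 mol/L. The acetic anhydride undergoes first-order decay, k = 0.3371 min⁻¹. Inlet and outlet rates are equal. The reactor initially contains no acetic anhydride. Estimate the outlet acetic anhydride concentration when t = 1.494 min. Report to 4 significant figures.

Accumulation = in − out − consumed: V dC/dt = Q C_in − Q C − k V C.
dC/dt = (Q/V) C_in − (Q/V + k) C; effective rate a = Q/V + k = 0.120201 + 0.3371 = 0.457301 min⁻¹.
C_ss = Q C_in/(Q + kV) = 0.453415 mol/L; C(t) = C_ss + (C₀ − C_ss) e^(−a t).
C(1.494) = 0.453415 + (-0.453415)·e^(−0.457301·1.494) = 0.453415 + (-0.453415)·0.504994 = 0.224443 mol/L.

0.2244 mol/L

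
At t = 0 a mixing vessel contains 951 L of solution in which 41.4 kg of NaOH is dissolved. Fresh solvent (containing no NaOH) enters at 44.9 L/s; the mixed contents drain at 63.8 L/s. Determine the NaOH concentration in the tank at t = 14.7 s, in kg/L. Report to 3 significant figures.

Let m(t) be the amount of NaOH. Volume: V(t) = V₀ + (Q_in − Q_out) t = 951 − 18.900 t; V(14.7) = 673.17 L.
No NaOH enters, so dm/dt = −Q_out · (m/V).
Separate: dm/m = −Q_out dt/V(t) ⇒ ln(m/m₀) = −(Q_out/(Q_in−Q_out)) ln(V/V₀).
m = m₀ (V₀/V)^(Q_out/(Q_in−Q_out)) = 41.4 × (951/673.17)^(-3.3757) = 12.896 kg.
C = m/V = 12.896/673.17 = 0.019157 kg/L.

0.0192 kg/L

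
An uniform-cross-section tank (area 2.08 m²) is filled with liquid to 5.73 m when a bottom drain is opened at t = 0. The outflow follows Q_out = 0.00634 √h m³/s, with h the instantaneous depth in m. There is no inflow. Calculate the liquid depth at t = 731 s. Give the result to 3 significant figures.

1.64 m

Accumulation of liquid (constant cross-section A): A dh/dt = −0.00634 √h.
∫ h^(−1/2) dh = −(0.00634/A) ∫ dt, giving 2√h = 2√h₀ − (0.00634/A) t.
√h = √5.73 − 0.00634·731/(2·2.08) = 2.3937 − 1.1141 = 1.2797.
h = 1.2797² = 1.6376 m.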